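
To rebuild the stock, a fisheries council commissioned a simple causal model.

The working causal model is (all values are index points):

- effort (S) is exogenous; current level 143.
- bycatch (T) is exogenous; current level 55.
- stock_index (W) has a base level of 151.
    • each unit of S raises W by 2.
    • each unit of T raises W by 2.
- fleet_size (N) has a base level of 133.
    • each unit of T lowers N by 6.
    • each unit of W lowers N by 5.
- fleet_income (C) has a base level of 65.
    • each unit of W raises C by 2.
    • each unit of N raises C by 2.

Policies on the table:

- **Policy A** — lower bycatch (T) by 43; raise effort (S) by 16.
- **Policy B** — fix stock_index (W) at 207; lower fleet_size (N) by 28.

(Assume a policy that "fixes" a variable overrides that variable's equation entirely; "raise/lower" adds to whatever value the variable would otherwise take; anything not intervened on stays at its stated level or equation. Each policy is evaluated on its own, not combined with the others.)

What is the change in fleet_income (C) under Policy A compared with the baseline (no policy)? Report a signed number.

948

Baseline:
  S = 143
  T = 55
  W = 151 + 2·143 + 2·55 = 547
  N = 133 − 6·55 − 5·547 = -2932
  C = 65 + 2·547 + 2·(-2932) = -4705
Policy A (T − 43, S + 16):
  S = 143 + 16 = 159
  T = 55 − 43 = 12
  W = 151 + 2·159 + 2·12 = 493
  N = 133 − 6·12 − 5·493 = -2404
  C = 65 + 2·493 + 2·(-2404) = -3757
Change in C: -3757 − (-4705) = 948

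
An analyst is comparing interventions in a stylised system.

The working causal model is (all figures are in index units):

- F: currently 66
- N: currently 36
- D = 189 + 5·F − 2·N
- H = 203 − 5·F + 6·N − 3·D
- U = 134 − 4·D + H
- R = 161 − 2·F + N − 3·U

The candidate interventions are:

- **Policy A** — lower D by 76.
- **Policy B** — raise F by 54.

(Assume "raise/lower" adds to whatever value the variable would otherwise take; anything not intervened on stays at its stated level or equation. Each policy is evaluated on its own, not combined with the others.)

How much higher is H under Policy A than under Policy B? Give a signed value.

1308

Policy A (D − 76):
  F = 66
  N = 36
  D = 189 + 5·66 − 2·36 (−76 from intervention) = 371
  H = 203 − 5·66 + 6·36 − 3·371 = -1024
Policy B (F + 54):
  F = 66 + 54 = 120
  N = 36
  D = 189 + 5·120 − 2·36 = 717
  H = 203 − 5·120 + 6·36 − 3·717 = -2332
H: -1024 − (-2332) = 1308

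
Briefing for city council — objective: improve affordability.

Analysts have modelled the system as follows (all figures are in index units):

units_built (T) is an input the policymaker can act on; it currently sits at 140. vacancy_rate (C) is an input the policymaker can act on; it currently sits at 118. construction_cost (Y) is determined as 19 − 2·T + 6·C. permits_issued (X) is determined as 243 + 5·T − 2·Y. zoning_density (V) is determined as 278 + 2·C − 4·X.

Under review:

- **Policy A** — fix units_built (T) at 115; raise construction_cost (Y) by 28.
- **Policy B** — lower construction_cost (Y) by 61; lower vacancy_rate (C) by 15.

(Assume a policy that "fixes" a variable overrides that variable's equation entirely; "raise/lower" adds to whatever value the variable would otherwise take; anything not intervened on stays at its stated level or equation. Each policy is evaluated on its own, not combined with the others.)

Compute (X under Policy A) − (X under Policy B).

Policy A (T := 115, Y + 28):
  T = 115
  C = 118
  Y = 19 − 2·115 + 6·118 (+28 from intervention) = 525
  X = 243 + 5·115 − 2·525 = -232
Policy B (Y − 61, C − 15):
  T = 140
  C = 118 − 15 = 103
  Y = 19 − 2·140 + 6·103 (−61 from intervention) = 296
  X = 243 + 5·140 − 2·296 = 351
X: -232 − 351 = -583

-583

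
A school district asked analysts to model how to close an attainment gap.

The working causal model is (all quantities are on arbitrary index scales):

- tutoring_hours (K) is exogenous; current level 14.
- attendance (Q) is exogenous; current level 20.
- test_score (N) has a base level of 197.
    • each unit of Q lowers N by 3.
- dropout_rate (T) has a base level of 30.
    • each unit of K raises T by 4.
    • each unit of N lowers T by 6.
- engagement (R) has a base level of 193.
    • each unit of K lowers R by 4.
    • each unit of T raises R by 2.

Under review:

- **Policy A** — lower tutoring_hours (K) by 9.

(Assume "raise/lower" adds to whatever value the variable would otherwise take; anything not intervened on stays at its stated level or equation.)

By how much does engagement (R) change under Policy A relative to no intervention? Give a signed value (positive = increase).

-36

Baseline:
  K = 14
  Q = 20
  N = 197 − 3·20 = 137
  T = 30 + 4·14 − 6·137 = -736
  R = 193 − 4·14 + 2·(-736) = -1335
Policy A (K − 9):
  K = 14 − 9 = 5
  Q = 20
  N = 197 − 3·20 = 137
  T = 30 + 4·5 − 6·137 = -772
  R = 193 − 4·5 + 2·(-772) = -1371
Change in R: -1371 − (-1335) = -36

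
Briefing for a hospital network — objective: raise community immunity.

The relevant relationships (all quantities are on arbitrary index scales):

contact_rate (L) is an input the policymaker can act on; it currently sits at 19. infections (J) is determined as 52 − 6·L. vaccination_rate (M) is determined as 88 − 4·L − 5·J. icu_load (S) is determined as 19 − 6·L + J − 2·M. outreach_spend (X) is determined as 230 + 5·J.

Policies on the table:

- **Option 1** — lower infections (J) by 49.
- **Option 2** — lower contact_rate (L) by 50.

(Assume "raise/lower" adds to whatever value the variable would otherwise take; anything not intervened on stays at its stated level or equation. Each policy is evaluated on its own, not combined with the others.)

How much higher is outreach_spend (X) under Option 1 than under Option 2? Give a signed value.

Option 1 (J − 49):
  L = 19
  J = 52 − 6·19 (−49 from intervention) = -111
  X = 230 + 5·(-111) = -325
Option 2 (L − 50):
  L = 19 − 50 = -31
  J = 52 − 6·(-31) = 238
  X = 230 + 5·238 = 1420
X: -325 − 1420 = -1745

-1745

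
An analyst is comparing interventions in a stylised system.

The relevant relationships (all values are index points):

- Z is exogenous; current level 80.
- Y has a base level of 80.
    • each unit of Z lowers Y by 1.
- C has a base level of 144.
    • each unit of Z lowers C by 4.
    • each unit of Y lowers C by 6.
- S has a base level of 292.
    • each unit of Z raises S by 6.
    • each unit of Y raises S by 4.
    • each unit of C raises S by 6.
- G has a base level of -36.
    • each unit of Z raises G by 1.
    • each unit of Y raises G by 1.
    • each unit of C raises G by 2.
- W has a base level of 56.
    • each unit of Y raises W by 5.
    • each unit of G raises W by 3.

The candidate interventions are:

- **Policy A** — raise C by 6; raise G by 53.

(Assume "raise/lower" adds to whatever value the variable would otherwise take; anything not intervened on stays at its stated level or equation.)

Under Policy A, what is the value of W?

-673

Policy A (C + 6, G + 53):
  Z = 80
  Y = 80 − 80 = 0
  C = 144 − 4·80 − 6·0 (+6 from intervention) = -170
  G = -36 + 80 + 0 + 2·(-170) (+53 from intervention) = -243
  W = 56 + 5·0 + 3·(-243) = -673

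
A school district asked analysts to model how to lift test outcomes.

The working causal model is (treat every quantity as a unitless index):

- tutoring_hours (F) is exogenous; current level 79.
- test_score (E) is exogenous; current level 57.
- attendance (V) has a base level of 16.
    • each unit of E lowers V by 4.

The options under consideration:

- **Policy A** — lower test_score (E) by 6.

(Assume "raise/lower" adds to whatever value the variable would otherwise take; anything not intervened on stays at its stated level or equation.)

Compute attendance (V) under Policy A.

Policy A (E − 6):
  E = 57 − 6 = 51
  V = 16 − 4·51 = -188

-188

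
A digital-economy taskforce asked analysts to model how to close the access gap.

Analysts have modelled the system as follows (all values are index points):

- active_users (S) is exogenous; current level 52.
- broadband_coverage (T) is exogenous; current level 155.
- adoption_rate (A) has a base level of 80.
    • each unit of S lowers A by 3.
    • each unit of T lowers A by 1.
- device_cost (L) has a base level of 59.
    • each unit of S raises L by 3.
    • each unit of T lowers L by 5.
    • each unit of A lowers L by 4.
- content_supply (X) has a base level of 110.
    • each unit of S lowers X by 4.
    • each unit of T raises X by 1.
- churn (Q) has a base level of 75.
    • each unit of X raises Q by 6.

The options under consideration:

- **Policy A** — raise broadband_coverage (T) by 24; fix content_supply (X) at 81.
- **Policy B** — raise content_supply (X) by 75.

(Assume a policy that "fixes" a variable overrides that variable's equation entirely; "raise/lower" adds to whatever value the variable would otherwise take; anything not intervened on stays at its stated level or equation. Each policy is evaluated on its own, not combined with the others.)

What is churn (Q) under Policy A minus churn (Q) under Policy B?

-306

Policy A (T + 24, X := 81):
  S = 52
  T = 155 + 24 = 179
  X = 81
  Q = 75 + 6·81 = 561
Policy B (X + 75):
  S = 52
  T = 155
  X = 110 − 4·52 + 155 (+75 from intervention) = 132
  Q = 75 + 6·132 = 867
Q: 561 − 867 = -306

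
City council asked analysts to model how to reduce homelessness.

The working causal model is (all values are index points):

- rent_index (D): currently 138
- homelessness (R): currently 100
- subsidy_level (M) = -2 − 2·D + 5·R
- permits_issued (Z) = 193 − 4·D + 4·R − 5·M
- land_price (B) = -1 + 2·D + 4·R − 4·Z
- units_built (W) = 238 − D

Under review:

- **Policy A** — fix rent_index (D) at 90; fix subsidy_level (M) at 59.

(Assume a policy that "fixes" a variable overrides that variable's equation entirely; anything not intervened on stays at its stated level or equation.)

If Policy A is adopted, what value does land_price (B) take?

Policy A (D := 90, M := 59):
  D = 90
  R = 100
  M = 59
  Z = 193 − 4·90 + 4·100 − 5·59 = -62
  B = -1 + 2·90 + 4·100 − 4·(-62) = 827

827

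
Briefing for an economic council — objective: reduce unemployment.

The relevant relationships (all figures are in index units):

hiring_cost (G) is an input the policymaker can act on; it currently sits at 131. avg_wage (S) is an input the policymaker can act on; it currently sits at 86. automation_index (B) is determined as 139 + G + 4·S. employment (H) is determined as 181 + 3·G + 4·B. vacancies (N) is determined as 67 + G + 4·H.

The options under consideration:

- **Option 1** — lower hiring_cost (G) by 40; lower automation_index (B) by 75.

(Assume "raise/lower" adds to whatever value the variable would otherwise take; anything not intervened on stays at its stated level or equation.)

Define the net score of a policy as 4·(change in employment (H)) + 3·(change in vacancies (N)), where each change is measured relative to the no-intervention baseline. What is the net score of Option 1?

Baseline:
  G = 131
  S = 86
  B = 139 + 131 + 4·86 = 614
  H = 181 + 3·131 + 4·614 = 3030
  N = 67 + 131 + 4·3030 = 12318
Option 1 (G − 40, B − 75):
  G = 131 − 40 = 91
  S = 86
  B = 139 + 91 + 4·86 (−75 from intervention) = 499
  H = 181 + 3·91 + 4·499 = 2450
  N = 67 + 91 + 4·2450 = 9958
ΔH = 2450 − 3030 = -580; ΔN = 9958 − 12318 = -2360
Score = 4·(-580) + 3·(-2360) = -9400

-9400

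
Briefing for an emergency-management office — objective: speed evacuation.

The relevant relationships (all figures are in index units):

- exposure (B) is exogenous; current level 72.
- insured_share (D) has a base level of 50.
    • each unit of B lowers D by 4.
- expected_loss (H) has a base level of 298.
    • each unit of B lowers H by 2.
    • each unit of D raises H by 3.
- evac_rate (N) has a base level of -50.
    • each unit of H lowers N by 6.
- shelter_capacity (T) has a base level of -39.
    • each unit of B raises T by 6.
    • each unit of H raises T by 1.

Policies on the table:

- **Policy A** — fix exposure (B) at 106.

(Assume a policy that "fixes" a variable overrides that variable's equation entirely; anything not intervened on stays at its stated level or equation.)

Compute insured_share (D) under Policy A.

-374

Policy A (B := 106):
  B = 106
  D = 50 − 4·106 = -374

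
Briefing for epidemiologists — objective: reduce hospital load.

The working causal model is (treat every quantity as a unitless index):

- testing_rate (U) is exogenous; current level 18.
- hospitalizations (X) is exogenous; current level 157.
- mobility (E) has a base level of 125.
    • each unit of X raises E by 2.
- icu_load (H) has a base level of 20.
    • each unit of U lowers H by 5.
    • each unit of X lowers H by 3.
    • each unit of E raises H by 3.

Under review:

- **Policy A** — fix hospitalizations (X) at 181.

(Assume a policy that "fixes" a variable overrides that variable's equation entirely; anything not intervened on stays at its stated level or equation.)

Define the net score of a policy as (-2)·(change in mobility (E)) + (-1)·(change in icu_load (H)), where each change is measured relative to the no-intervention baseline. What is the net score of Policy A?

Baseline:
  U = 18
  X = 157
  E = 125 + 2·157 = 439
  H = 20 − 5·18 − 3·157 + 3·439 = 776
Policy A (X := 181):
  U = 18
  X = 181
  E = 125 + 2·181 = 487
  H = 20 − 5·18 − 3·181 + 3·487 = 848
ΔE = 487 − 439 = 48; ΔH = 848 − 776 = 72
Score = (-2)·48 + (-1)·72 = -168

-168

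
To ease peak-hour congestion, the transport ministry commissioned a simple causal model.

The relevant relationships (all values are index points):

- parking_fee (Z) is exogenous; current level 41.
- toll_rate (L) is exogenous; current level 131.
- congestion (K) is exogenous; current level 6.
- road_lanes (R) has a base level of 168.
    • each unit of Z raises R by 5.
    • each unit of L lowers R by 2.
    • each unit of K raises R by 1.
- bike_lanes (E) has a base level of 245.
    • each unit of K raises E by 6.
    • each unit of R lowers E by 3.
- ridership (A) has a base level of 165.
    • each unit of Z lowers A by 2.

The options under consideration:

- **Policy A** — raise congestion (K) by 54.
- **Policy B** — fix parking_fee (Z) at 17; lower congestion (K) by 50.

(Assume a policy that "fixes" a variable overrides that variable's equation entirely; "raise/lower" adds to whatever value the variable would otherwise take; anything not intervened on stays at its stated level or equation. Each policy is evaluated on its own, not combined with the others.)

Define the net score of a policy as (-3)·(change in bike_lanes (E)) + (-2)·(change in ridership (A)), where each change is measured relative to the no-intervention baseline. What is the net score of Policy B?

Baseline:
  Z = 41
  L = 131
  K = 6
  R = 168 + 5·41 − 2·131 + 6 = 117
  E = 245 + 6·6 − 3·117 = -70
  A = 165 − 2·41 = 83
Policy B (Z := 17, K − 50):
  Z = 17
  L = 131
  K = 6 − 50 = -44
  R = 168 + 5·17 − 2·131 + (-44) = -53
  E = 245 + 6·(-44) − 3·(-53) = 140
  A = 165 − 2·17 = 131
ΔE = 140 − (-70) = 210; ΔA = 131 − 83 = 48
Score = (-3)·210 + (-2)·48 = -726

-726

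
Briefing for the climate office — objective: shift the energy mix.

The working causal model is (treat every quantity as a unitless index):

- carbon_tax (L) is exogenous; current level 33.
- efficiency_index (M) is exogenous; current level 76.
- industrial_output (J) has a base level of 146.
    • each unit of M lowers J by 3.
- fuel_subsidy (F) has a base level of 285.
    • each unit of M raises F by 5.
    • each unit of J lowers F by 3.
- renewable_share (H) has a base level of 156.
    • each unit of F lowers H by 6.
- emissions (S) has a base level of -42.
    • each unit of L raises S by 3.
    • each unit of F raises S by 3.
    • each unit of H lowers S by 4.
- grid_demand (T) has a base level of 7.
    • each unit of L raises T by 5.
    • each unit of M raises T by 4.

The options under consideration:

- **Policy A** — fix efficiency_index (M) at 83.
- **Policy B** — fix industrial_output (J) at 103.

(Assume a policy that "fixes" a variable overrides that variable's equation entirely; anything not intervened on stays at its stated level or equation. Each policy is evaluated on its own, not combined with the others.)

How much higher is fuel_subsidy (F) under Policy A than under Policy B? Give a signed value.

653

Policy A (M := 83):
  M = 83
  J = 146 − 3·83 = -103
  F = 285 + 5·83 − 3·(-103) = 1009
Policy B (J := 103):
  M = 76
  J = 103
  F = 285 + 5·76 − 3·103 = 356
F: 1009 − 356 = 653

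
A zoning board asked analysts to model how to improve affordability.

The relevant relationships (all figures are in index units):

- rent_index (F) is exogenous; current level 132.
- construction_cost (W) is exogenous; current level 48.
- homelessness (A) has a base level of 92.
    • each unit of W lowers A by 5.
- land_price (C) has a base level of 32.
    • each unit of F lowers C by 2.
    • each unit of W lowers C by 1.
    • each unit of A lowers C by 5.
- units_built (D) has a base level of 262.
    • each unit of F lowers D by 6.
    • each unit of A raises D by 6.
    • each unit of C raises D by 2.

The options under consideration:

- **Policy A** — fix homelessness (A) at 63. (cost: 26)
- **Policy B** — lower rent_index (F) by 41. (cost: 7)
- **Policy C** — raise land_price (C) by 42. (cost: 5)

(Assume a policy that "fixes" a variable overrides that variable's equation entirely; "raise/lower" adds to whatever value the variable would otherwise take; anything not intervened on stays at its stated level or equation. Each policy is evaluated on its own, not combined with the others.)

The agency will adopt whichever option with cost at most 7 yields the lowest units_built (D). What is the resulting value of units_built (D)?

Policy B (F − 41):
  F = 132 − 41 = 91
  W = 48
  A = 92 − 5·48 = -148
  C = 32 − 2·91 − 48 − 5·(-148) = 542
  D = 262 − 6·91 + 6·(-148) + 2·542 = -88
Policy C (C + 42):
  F = 132
  W = 48
  A = 92 − 5·48 = -148
  C = 32 − 2·132 − 48 − 5·(-148) (+42 from intervention) = 502
  D = 262 − 6·132 + 6·(-148) + 2·502 = -414
Comparing — Policy B: D=-88, Policy C: D=-414. Lowest is -414 (Policy C).

-414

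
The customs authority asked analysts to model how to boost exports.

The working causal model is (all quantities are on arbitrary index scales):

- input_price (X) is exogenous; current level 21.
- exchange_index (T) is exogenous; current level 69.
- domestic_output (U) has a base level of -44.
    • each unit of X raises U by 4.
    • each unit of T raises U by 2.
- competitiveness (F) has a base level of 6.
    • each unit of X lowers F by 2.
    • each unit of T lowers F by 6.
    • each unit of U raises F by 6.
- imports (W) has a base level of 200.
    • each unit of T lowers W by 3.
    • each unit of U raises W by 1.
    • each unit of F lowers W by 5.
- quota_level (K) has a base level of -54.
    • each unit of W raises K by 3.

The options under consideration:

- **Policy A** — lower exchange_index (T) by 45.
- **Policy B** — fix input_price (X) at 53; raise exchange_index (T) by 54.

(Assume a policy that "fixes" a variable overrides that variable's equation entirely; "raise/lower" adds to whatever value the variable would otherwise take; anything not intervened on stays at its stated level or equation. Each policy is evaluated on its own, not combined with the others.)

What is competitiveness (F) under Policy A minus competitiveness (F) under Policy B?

-1298

Policy A (T − 45):
  X = 21
  T = 69 − 45 = 24
  U = -44 + 4·21 + 2·24 = 88
  F = 6 − 2·21 − 6·24 + 6·88 = 348
Policy B (X := 53, T + 54):
  X = 53
  T = 69 + 54 = 123
  U = -44 + 4·53 + 2·123 = 414
  F = 6 − 2·53 − 6·123 + 6·414 = 1646
F: 348 − 1646 = -1298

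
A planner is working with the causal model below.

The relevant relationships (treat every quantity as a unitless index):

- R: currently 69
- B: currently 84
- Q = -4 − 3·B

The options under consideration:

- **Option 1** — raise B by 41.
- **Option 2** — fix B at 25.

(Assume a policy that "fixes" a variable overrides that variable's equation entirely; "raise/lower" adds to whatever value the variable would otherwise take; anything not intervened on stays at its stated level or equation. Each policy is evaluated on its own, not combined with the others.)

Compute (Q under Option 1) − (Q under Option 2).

-300

Option 1 (B + 41):
  B = 84 + 41 = 125
  Q = -4 − 3·125 = -379
Option 2 (B := 25):
  B = 25
  Q = -4 − 3·25 = -79
Q: -379 − (-79) = -300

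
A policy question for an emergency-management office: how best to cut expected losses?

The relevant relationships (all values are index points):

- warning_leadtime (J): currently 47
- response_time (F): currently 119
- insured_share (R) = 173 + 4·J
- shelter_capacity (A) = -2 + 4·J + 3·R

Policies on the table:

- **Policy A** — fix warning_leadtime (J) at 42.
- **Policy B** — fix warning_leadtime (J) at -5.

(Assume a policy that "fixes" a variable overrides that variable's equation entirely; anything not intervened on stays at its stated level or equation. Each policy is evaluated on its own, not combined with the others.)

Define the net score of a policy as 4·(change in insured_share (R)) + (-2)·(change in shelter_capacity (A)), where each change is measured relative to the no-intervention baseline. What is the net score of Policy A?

80

Baseline:
  J = 47
  R = 173 + 4·47 = 361
  A = -2 + 4·47 + 3·361 = 1269
Policy A (J := 42):
  J = 42
  R = 173 + 4·42 = 341
  A = -2 + 4·42 + 3·341 = 1189
ΔR = 341 − 361 = -20; ΔA = 1189 − 1269 = -80
Score = 4·(-20) + (-2)·(-80) = 80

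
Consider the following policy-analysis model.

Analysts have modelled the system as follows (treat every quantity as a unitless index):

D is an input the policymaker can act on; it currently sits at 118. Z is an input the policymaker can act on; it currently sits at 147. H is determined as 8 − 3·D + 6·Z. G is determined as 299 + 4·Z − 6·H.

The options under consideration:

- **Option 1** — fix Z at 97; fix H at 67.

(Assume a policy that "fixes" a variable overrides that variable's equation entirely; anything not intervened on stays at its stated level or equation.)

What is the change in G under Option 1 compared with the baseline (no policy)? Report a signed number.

2614

Baseline:
  D = 118
  Z = 147
  H = 8 − 3·118 + 6·147 = 536
  G = 299 + 4·147 − 6·536 = -2329
Option 1 (Z := 97, H := 67):
  D = 118
  Z = 97
  H = 67
  G = 299 + 4·97 − 6·67 = 285
Change in G: 285 − (-2329) = 2614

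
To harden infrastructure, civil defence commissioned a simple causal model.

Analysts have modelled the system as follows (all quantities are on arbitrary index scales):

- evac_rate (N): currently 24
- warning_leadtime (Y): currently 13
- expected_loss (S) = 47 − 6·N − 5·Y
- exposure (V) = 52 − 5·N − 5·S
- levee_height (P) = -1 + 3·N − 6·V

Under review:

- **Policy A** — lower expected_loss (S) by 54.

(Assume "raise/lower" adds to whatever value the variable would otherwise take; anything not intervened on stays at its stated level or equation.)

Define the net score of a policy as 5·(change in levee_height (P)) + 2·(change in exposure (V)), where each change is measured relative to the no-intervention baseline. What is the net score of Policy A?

-7560

Baseline:
  N = 24
  Y = 13
  S = 47 − 6·24 − 5·13 = -162
  V = 52 − 5·24 − 5·(-162) = 742
  P = -1 + 3·24 − 6·742 = -4381
Policy A (S − 54):
  N = 24
  Y = 13
  S = 47 − 6·24 − 5·13 (−54 from intervention) = -216
  V = 52 − 5·24 − 5·(-216) = 1012
  P = -1 + 3·24 − 6·1012 = -6001
ΔP = -6001 − (-4381) = -1620; ΔV = 1012 − 742 = 270
Score = 5·(-1620) + 2·270 = -7560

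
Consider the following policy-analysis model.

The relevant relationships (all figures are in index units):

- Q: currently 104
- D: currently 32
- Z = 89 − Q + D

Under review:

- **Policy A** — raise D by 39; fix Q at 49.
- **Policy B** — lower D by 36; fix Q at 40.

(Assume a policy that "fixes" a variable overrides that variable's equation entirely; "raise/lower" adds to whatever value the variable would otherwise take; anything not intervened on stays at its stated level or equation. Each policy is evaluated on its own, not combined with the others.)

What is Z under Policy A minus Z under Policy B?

Policy A (D + 39, Q := 49):
  Q = 49
  D = 32 + 39 = 71
  Z = 89 − 49 + 71 = 111
Policy B (D − 36, Q := 40):
  Q = 40
  D = 32 − 36 = -4
  Z = 89 − 40 + (-4) = 45
Z: 111 − 45 = 66

66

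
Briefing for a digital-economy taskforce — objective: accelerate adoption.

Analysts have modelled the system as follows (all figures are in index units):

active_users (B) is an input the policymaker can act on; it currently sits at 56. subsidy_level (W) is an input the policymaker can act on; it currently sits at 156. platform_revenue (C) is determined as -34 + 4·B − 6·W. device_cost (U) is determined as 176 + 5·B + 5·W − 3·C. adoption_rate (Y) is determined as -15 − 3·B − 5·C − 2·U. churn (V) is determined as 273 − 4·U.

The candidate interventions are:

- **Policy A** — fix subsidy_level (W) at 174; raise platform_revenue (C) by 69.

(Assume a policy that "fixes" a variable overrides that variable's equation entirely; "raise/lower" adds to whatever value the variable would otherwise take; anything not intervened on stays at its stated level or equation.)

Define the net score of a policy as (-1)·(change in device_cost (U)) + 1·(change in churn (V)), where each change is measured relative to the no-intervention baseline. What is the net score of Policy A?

-1035

Baseline:
  B = 56
  W = 156
  C = -34 + 4·56 − 6·156 = -746
  U = 176 + 5·56 + 5·156 − 3·(-746) = 3474
  V = 273 − 4·3474 = -13623
Policy A (W := 174, C + 69):
  B = 56
  W = 174
  C = -34 + 4·56 − 6·174 (+69 from intervention) = -785
  U = 176 + 5·56 + 5·174 − 3·(-785) = 3681
  V = 273 − 4·3681 = -14451
ΔU = 3681 − 3474 = 207; ΔV = -14451 − (-13623) = -828
Score = (-1)·207 + 1·(-828) = -1035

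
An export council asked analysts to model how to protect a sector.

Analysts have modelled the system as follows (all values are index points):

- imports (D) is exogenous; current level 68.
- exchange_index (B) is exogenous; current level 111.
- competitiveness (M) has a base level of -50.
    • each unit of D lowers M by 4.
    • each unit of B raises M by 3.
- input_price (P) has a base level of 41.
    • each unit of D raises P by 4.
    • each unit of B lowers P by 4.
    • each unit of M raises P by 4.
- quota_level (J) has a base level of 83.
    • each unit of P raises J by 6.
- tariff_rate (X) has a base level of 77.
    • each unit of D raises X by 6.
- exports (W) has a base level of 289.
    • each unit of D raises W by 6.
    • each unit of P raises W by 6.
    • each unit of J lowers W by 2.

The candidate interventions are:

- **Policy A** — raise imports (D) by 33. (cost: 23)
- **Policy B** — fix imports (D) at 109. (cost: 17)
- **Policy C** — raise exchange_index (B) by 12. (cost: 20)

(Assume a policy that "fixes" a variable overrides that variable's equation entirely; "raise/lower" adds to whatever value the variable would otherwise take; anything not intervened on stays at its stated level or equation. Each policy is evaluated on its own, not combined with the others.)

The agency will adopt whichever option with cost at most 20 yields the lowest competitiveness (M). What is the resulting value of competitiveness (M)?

-153

Policy B (D := 109):
  D = 109
  B = 111
  M = -50 − 4·109 + 3·111 = -153
Policy C (B + 12):
  D = 68
  B = 111 + 12 = 123
  M = -50 − 4·68 + 3·123 = 47
Comparing — Policy B: M=-153, Policy C: M=47. Lowest is -153 (Policy B).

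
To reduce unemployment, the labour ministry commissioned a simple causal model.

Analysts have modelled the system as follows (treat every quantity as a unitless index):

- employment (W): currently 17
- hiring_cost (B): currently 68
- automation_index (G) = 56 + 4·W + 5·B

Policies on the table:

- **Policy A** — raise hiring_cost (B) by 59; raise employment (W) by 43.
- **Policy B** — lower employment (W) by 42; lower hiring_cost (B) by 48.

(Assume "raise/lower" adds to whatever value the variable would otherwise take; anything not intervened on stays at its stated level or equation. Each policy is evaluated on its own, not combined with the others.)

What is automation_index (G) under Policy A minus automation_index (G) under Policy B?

Policy A (B + 59, W + 43):
  W = 17 + 43 = 60
  B = 68 + 59 = 127
  G = 56 + 4·60 + 5·127 = 931
Policy B (W − 42, B − 48):
  W = 17 − 42 = -25
  B = 68 − 48 = 20
  G = 56 + 4·(-25) + 5·20 = 56
G: 931 − 56 = 875

875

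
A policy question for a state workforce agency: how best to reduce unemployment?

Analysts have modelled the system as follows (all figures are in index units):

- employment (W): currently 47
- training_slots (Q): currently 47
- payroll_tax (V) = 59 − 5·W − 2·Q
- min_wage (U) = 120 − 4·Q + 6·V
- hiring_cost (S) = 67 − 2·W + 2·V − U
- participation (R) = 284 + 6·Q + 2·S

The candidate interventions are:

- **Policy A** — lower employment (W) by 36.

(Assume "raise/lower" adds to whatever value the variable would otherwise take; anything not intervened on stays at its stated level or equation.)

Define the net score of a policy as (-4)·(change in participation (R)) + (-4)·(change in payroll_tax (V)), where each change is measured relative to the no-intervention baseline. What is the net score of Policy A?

Baseline:
  W = 47
  Q = 47
  V = 59 − 5·47 − 2·47 = -270
  U = 120 − 4·47 + 6·(-270) = -1688
  S = 67 − 2·47 + 2·(-270) − (-1688) = 1121
  R = 284 + 6·47 + 2·1121 = 2808
Policy A (W − 36):
  W = 47 − 36 = 11
  Q = 47
  V = 59 − 5·11 − 2·47 = -90
  U = 120 − 4·47 + 6·(-90) = -608
  S = 67 − 2·11 + 2·(-90) − (-608) = 473
  R = 284 + 6·47 + 2·473 = 1512
ΔR = 1512 − 2808 = -1296; ΔV = -90 − (-270) = 180
Score = (-4)·(-1296) + (-4)·180 = 4464

4464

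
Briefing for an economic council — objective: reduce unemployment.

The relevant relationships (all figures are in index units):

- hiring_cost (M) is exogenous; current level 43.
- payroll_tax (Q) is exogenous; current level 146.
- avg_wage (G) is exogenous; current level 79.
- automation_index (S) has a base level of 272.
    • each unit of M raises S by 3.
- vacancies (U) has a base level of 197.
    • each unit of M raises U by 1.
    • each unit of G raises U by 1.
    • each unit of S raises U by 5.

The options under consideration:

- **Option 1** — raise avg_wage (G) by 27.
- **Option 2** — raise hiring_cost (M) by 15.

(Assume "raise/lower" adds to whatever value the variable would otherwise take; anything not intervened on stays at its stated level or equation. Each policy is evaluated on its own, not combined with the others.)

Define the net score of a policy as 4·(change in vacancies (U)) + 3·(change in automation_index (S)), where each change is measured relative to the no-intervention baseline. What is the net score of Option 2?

Baseline:
  M = 43
  G = 79
  S = 272 + 3·43 = 401
  U = 197 + 43 + 79 + 5·401 = 2324
Option 2 (M + 15):
  M = 43 + 15 = 58
  G = 79
  S = 272 + 3·58 = 446
  U = 197 + 58 + 79 + 5·446 = 2564
ΔU = 2564 − 2324 = 240; ΔS = 446 − 401 = 45
Score = 4·240 + 3·45 = 1095

1095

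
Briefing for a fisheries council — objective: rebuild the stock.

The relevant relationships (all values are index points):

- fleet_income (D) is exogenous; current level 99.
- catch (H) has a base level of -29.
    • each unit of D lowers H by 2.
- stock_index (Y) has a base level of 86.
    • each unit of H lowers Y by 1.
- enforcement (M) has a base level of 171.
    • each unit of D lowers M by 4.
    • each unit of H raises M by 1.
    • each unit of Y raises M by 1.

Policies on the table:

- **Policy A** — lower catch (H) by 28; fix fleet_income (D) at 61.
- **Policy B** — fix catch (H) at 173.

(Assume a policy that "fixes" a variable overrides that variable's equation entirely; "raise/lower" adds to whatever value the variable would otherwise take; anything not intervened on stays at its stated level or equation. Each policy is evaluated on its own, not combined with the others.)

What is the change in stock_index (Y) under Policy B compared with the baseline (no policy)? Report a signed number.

Baseline:
  D = 99
  H = -29 − 2·99 = -227
  Y = 86 − (-227) = 313
Policy B (H := 173):
  D = 99
  H = 173
  Y = 86 − 173 = -87
Change in Y: -87 − 313 = -400

-400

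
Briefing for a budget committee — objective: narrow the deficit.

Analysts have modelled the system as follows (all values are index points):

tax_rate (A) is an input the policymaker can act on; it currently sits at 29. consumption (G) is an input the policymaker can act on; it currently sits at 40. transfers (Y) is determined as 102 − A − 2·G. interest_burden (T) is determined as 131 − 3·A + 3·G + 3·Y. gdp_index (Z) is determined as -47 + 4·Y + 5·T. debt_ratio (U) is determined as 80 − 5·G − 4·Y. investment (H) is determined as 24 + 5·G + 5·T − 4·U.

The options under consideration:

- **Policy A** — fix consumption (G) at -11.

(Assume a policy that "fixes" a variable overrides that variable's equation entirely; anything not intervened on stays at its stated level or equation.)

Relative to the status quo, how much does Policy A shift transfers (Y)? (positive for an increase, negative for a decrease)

Baseline:
  A = 29
  G = 40
  Y = 102 − 29 − 2·40 = -7
Policy A (G := -11):
  A = 29
  G = -11
  Y = 102 − 29 − 2·(-11) = 95
Change in Y: 95 − (-7) = 102

102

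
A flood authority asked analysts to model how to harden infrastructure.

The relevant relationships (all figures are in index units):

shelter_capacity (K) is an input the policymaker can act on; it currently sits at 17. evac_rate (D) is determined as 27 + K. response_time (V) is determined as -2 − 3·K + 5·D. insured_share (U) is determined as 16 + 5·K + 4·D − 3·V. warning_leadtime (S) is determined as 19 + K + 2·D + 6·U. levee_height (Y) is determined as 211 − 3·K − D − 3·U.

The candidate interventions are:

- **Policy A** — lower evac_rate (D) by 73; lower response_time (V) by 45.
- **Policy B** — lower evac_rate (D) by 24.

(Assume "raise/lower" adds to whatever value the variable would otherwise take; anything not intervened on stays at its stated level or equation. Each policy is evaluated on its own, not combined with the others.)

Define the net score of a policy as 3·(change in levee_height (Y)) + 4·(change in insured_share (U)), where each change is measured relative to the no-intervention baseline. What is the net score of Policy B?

Baseline:
  K = 17
  D = 27 + 17 = 44
  V = -2 − 3·17 + 5·44 = 167
  U = 16 + 5·17 + 4·44 − 3·167 = -224
  Y = 211 − 3·17 − 44 − 3·(-224) = 788
Policy B (D − 24):
  K = 17
  D = 27 + 17 (−24 from intervention) = 20
  V = -2 − 3·17 + 5·20 = 47
  U = 16 + 5·17 + 4·20 − 3·47 = 40
  Y = 211 − 3·17 − 20 − 3·40 = 20
ΔY = 20 − 788 = -768; ΔU = 40 − (-224) = 264
Score = 3·(-768) + 4·264 = -1248

-1248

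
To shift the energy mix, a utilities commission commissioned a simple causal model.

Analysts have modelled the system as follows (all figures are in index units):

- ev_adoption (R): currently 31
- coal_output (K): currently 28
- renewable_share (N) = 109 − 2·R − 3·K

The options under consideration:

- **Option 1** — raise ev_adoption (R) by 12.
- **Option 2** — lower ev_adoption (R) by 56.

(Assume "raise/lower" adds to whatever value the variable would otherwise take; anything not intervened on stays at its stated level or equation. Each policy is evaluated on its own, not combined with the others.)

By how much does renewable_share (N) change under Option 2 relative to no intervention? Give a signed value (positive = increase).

Baseline:
  R = 31
  K = 28
  N = 109 − 2·31 − 3·28 = -37
Option 2 (R − 56):
  R = 31 − 56 = -25
  K = 28
  N = 109 − 2·(-25) − 3·28 = 75
Change in N: 75 − (-37) = 112

112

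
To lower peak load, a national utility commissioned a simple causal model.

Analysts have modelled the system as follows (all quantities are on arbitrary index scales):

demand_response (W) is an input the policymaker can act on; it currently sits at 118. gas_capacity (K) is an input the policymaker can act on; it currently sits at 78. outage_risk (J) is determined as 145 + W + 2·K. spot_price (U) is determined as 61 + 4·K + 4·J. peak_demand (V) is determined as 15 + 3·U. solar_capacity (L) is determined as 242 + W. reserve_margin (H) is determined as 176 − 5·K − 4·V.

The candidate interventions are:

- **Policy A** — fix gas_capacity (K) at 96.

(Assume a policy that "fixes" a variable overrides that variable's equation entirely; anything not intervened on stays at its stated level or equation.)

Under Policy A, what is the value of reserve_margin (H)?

Policy A (K := 96):
  W = 118
  K = 96
  J = 145 + 118 + 2·96 = 455
  U = 61 + 4·96 + 4·455 = 2265
  V = 15 + 3·2265 = 6810
  H = 176 − 5·96 − 4·6810 = -27544

-27544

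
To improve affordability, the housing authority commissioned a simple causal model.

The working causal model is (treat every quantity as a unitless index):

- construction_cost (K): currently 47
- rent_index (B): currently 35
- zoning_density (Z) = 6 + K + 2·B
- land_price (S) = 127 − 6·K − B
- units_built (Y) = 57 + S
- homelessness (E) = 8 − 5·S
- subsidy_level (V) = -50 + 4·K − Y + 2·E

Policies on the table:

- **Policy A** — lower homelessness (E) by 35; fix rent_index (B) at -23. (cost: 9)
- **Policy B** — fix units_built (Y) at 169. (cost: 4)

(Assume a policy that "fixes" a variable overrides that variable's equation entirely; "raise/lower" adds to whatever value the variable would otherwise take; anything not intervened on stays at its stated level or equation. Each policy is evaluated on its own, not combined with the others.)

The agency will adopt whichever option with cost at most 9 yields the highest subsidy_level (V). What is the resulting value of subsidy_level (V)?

Policy A (E − 35, B := -23):
  K = 47
  B = -23
  S = 127 − 6·47 − (-23) = -132
  Y = 57 + (-132) = -75
  E = 8 − 5·(-132) (−35 from intervention) = 633
  V = -50 + 4·47 − (-75) + 2·633 = 1479
Policy B (Y := 169):
  K = 47
  B = 35
  S = 127 − 6·47 − 35 = -190
  Y = 169
  E = 8 − 5·(-190) = 958
  V = -50 + 4·47 − 169 + 2·958 = 1885
Comparing — Policy A: V=1479, Policy B: V=1885. Highest is 1885 (Policy B).

1885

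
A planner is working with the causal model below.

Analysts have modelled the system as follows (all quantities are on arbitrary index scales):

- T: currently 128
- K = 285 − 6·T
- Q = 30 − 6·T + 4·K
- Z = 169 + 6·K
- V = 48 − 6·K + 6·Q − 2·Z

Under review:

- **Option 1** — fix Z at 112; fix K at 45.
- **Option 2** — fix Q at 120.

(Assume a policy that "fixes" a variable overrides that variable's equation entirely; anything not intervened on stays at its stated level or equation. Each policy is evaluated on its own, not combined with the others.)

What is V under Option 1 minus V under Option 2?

-12918

Option 1 (Z := 112, K := 45):
  T = 128
  K = 45
  Q = 30 − 6·128 + 4·45 = -558
  Z = 112
  V = 48 − 6·45 + 6·(-558) − 2·112 = -3794
Option 2 (Q := 120):
  T = 128
  K = 285 − 6·128 = -483
  Q = 120
  Z = 169 + 6·(-483) = -2729
  V = 48 − 6·(-483) + 6·120 − 2·(-2729) = 9124
V: -3794 − 9124 = -12918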